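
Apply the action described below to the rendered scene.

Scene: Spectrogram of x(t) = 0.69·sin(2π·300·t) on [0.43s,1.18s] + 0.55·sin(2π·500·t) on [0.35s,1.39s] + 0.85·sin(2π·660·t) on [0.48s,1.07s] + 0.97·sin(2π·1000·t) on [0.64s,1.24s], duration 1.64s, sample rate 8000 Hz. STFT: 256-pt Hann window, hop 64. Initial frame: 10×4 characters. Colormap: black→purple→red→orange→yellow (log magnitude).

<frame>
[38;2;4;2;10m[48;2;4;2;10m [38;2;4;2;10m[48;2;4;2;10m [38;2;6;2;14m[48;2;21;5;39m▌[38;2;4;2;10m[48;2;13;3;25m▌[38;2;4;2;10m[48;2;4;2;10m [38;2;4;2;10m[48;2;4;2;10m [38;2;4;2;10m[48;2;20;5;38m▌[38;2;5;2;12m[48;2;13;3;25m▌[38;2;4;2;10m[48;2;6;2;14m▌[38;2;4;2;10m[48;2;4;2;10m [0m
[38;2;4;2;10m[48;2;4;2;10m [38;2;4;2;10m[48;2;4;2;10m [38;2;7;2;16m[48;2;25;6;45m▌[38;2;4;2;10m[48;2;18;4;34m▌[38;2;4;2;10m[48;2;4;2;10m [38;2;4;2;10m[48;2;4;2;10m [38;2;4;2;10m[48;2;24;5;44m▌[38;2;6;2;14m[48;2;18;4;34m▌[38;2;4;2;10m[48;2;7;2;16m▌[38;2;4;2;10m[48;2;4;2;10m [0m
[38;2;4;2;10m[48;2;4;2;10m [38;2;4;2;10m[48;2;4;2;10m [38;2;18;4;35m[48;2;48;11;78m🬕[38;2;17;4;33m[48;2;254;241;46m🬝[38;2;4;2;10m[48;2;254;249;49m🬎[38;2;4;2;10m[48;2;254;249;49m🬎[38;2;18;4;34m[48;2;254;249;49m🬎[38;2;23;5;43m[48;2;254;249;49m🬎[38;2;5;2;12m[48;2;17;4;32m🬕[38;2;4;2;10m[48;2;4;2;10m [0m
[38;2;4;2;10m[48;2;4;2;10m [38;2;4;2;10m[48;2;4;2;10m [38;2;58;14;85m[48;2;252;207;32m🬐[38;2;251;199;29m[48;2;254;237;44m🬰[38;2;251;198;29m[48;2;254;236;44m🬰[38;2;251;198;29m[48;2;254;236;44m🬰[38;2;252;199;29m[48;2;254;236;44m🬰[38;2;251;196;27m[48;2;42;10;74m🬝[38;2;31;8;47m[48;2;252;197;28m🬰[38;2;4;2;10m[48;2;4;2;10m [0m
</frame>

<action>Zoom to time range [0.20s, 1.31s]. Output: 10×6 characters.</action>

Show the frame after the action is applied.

<frame>
[38;2;4;2;10m[48;2;4;2;10m [38;2;6;2;14m[48;2;4;2;10m▌[38;2;13;3;25m[48;2;20;5;38m▌[38;2;4;2;10m[48;2;8;2;17m▌[38;2;4;2;10m[48;2;12;3;24m▐[38;2;4;2;10m[48;2;4;2;10m [38;2;4;2;10m[48;2;4;2;10m [38;2;4;2;10m[48;2;16;4;30m▌[38;2;4;2;10m[48;2;20;5;37m▐[38;2;5;2;12m[48;2;12;3;24m▌[0m
[38;2;4;2;10m[48;2;4;2;10m [38;2;4;2;10m[48;2;6;2;14m▐[38;2;13;4;26m[48;2;22;5;40m▌[38;2;4;2;10m[48;2;8;3;18m▌[38;2;4;2;10m[48;2;14;4;27m▐[38;2;4;2;10m[48;2;4;2;10m [38;2;4;2;10m[48;2;4;2;10m [38;2;4;2;10m[48;2;16;4;32m▌[38;2;4;2;10m[48;2;21;5;39m▐[38;2;5;2;12m[48;2;14;4;27m▌[0m
[38;2;4;2;10m[48;2;4;2;10m [38;2;4;2;10m[48;2;7;2;16m▐[38;2;16;4;30m[48;2;25;6;46m▌[38;2;4;2;10m[48;2;11;3;23m▌[38;2;4;2;10m[48;2;18;4;35m▐[38;2;4;2;10m[48;2;4;2;10m [38;2;4;2;10m[48;2;4;2;10m [38;2;4;2;10m[48;2;19;5;36m▌[38;2;4;2;10m[48;2;25;6;45m▐[38;2;6;2;14m[48;2;18;4;35m▌[0m
[38;2;4;2;10m[48;2;4;2;10m [38;2;4;2;10m[48;2;11;3;22m▐[38;2;20;5;38m[48;2;33;8;59m▌[38;2;7;2;15m[48;2;25;6;46m🬕[38;2;4;2;10m[48;2;36;8;63m▐[38;2;4;2;10m[48;2;4;2;10m [38;2;4;2;10m[48;2;4;2;10m [38;2;4;2;10m[48;2;25;6;47m▌[38;2;4;2;11m[48;2;32;7;58m▐[38;2;12;3;25m[48;2;41;9;71m🬕[0m
[38;2;4;2;10m[48;2;4;2;10m [38;2;7;2;16m[48;2;36;8;64m🬨[38;2;71;17;75m[48;2;252;193;26m🬝[38;2;31;8;36m[48;2;224;140;44m🬆[38;2;82;21;46m[48;2;252;220;37m🬂[38;2;4;2;11m[48;2;252;219;37m🬂[38;2;4;2;11m[48;2;252;219;37m🬂[38;2;20;5;37m[48;2;252;219;37m🬂[38;2;19;4;36m[48;2;250;212;38m🬡[38;2;92;23;58m[48;2;254;245;48m🬰[0m
[38;2;4;2;10m[48;2;4;2;10m [38;2;235;150;43m[48;2;21;5;38m🬆[38;2;252;214;35m[48;2;111;28;75m🬎[38;2;253;222;38m[48;2;34;8;60m🬎[38;2;253;222;38m[48;2;40;9;71m🬎[38;2;253;222;38m[48;2;34;8;60m🬎[38;2;253;222;38m[48;2;34;8;60m🬎[38;2;253;222;38m[48;2;38;9;67m🬎[38;2;252;205;31m[48;2;39;9;68m🬎[38;2;251;192;26m[48;2;90;22;77m🬆[0m
</frame>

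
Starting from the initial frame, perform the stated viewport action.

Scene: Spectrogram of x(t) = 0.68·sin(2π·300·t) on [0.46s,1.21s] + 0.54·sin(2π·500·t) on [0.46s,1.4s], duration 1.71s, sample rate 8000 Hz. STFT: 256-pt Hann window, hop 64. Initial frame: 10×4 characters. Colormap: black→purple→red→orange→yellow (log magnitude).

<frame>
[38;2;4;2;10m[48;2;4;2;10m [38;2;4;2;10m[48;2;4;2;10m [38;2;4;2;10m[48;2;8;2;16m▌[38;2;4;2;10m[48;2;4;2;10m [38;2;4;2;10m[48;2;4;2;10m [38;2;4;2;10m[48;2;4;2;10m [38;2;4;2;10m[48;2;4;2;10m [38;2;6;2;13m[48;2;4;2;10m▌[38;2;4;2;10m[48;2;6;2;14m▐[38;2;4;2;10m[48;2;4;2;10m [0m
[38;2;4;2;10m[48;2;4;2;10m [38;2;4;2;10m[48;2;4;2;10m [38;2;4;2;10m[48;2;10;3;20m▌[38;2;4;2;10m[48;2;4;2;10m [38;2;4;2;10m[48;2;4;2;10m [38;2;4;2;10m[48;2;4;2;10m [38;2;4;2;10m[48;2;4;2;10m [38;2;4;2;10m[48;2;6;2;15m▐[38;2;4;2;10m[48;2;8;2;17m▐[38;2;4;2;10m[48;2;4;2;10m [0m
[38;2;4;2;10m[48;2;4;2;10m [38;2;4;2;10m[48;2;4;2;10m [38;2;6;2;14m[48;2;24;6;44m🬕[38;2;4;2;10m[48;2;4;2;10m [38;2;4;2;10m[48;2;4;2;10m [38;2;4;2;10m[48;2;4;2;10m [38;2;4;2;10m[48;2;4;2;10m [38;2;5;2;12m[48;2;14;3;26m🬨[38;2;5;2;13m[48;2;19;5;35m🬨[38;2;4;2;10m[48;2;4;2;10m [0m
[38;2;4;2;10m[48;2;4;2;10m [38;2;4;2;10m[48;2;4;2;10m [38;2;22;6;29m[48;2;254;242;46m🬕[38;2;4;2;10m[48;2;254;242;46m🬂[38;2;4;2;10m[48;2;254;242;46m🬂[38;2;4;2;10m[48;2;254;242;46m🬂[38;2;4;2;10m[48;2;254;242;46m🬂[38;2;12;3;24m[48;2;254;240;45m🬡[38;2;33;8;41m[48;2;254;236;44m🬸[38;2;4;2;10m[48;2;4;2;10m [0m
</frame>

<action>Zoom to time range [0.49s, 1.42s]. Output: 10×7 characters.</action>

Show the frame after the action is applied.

<frame>
[38;2;4;2;10m[48;2;4;2;10m [38;2;4;2;10m[48;2;4;2;10m [38;2;4;2;10m[48;2;4;2;10m [38;2;4;2;10m[48;2;4;2;10m [38;2;4;2;10m[48;2;4;2;10m [38;2;4;2;10m[48;2;4;2;10m [38;2;4;2;10m[48;2;4;2;10m [38;2;4;2;10m[48;2;6;2;13m▌[38;2;5;2;11m[48;2;4;2;10m▌[38;2;4;2;10m[48;2;5;2;13m▌[0m
[38;2;4;2;10m[48;2;4;2;10m [38;2;4;2;10m[48;2;4;2;10m [38;2;4;2;10m[48;2;4;2;10m [38;2;4;2;10m[48;2;4;2;10m [38;2;4;2;10m[48;2;4;2;10m [38;2;4;2;10m[48;2;4;2;10m [38;2;4;2;10m[48;2;4;2;10m [38;2;4;2;10m[48;2;6;2;13m▌[38;2;4;2;10m[48;2;5;2;11m▐[38;2;4;2;10m[48;2;6;2;13m▌[0m
[38;2;4;2;10m[48;2;4;2;10m [38;2;4;2;10m[48;2;4;2;10m [38;2;4;2;10m[48;2;4;2;10m [38;2;4;2;10m[48;2;4;2;10m [38;2;4;2;10m[48;2;4;2;10m [38;2;4;2;10m[48;2;4;2;10m [38;2;4;2;10m[48;2;4;2;10m [38;2;4;2;10m[48;2;6;2;14m▌[38;2;5;2;12m[48;2;4;2;10m▌[38;2;4;2;10m[48;2;6;2;14m▌[0m
[38;2;4;2;10m[48;2;4;2;10m [38;2;4;2;10m[48;2;4;2;10m [38;2;4;2;10m[48;2;4;2;10m [38;2;4;2;10m[48;2;4;2;10m [38;2;4;2;10m[48;2;4;2;10m [38;2;4;2;10m[48;2;4;2;10m [38;2;4;2;10m[48;2;4;2;10m [38;2;4;2;10m[48;2;8;2;17m▌[38;2;4;2;10m[48;2;5;2;13m▐[38;2;4;2;10m[48;2;7;2;16m▌[0m
[38;2;4;2;10m[48;2;4;2;10m [38;2;4;2;10m[48;2;4;2;10m [38;2;4;2;10m[48;2;4;2;10m [38;2;4;2;10m[48;2;4;2;10m [38;2;4;2;10m[48;2;4;2;10m [38;2;4;2;10m[48;2;4;2;10m [38;2;4;2;10m[48;2;4;2;10m [38;2;4;2;10m[48;2;11;3;23m▌[38;2;4;2;10m[48;2;8;2;16m▐[38;2;4;2;10m[48;2;11;3;23m▌[0m
[38;2;4;2;10m[48;2;5;2;12m🬎[38;2;4;2;10m[48;2;5;2;12m🬎[38;2;4;2;10m[48;2;5;2;12m🬎[38;2;4;2;10m[48;2;5;2;12m🬎[38;2;4;2;10m[48;2;5;2;12m🬎[38;2;4;2;10m[48;2;5;2;12m🬎[38;2;4;2;10m[48;2;5;2;12m🬎[38;2;7;2;16m[48;2;32;7;57m🬕[38;2;5;2;13m[48;2;20;5;37m🬨[38;2;12;3;24m[48;2;113;28;85m🬝[0m
[38;2;254;242;46m[48;2;18;4;33m🬎[38;2;254;242;46m[48;2;18;4;33m🬎[38;2;254;242;46m[48;2;18;4;33m🬎[38;2;254;242;46m[48;2;18;4;33m🬎[38;2;254;242;46m[48;2;18;4;33m🬎[38;2;254;242;46m[48;2;18;4;33m🬎[38;2;254;242;46m[48;2;18;4;33m🬎[38;2;254;242;46m[48;2;103;26;56m🬎[38;2;254;236;44m[48;2;69;18;47m🬂[38;2;254;236;44m[48;2;34;8;45m🬂[0m
</frame>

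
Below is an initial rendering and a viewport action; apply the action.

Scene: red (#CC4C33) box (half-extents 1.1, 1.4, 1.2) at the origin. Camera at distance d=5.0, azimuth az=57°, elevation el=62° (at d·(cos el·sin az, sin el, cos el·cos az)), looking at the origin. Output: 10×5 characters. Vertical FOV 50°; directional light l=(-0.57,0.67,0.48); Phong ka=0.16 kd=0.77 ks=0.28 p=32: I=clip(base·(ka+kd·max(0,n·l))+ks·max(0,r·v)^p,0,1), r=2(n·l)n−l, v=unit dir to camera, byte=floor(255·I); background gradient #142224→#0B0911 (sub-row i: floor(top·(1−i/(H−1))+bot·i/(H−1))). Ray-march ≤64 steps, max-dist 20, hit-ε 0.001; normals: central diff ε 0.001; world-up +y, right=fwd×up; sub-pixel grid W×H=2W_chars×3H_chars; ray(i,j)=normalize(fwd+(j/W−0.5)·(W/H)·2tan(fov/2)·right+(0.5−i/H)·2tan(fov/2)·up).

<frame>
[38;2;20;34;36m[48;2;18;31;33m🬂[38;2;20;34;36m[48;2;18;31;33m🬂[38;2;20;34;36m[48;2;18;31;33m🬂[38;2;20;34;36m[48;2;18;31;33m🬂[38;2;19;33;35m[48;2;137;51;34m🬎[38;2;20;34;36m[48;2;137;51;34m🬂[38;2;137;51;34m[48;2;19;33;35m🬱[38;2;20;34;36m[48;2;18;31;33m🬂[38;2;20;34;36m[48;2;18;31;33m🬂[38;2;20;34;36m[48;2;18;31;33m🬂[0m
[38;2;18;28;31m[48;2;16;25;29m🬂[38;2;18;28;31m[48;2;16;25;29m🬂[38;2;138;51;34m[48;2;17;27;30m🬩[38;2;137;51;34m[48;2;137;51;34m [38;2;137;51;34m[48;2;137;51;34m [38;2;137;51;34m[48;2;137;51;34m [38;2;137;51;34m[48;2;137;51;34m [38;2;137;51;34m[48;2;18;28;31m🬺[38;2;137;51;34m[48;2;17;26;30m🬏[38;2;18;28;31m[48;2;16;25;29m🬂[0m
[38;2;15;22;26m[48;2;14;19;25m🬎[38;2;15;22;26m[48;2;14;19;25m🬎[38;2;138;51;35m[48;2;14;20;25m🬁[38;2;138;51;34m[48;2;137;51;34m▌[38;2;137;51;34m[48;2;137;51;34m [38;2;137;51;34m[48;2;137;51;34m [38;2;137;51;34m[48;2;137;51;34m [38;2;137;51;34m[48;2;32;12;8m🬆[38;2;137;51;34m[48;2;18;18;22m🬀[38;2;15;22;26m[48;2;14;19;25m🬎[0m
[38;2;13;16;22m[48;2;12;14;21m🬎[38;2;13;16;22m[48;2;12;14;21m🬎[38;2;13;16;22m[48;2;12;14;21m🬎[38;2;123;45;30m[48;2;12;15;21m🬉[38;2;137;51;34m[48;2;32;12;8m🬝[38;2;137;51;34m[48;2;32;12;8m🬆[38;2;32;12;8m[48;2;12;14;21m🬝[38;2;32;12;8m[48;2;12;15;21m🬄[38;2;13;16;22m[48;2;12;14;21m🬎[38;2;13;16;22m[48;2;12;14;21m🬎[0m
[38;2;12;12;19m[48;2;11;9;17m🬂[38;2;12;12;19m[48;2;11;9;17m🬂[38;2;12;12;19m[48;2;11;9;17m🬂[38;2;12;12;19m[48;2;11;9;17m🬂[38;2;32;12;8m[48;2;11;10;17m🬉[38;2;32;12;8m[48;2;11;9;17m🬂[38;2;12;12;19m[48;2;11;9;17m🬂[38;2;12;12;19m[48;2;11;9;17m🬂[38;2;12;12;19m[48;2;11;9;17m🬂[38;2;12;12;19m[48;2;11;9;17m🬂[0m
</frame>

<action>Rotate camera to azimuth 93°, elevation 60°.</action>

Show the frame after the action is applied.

<frame>
[38;2;20;34;36m[48;2;18;31;33m🬂[38;2;20;34;36m[48;2;18;31;33m🬂[38;2;20;34;36m[48;2;18;31;33m🬂[38;2;19;33;35m[48;2;157;71;54m🬎[38;2;19;33;35m[48;2;143;57;40m🬎[38;2;19;33;35m[48;2;138;51;35m🬎[38;2;19;33;35m[48;2;137;51;34m🬎[38;2;137;51;34m[48;2;19;32;34m🬏[38;2;20;34;36m[48;2;18;31;33m🬂[38;2;20;34;36m[48;2;18;31;33m🬂[0m
[38;2;18;28;31m[48;2;16;25;29m🬂[38;2;18;28;31m[48;2;16;25;29m🬂[38;2;17;26;30m[48;2;185;98;81m🬝[38;2;157;70;53m[48;2;169;83;66m▐[38;2;142;56;39m[48;2;147;61;44m▐[38;2;139;53;36m[48;2;138;52;35m▌[38;2;138;51;34m[48;2;137;51;34m▌[38;2;137;51;34m[48;2;18;28;31m🬺[38;2;18;28;31m[48;2;16;25;29m🬂[38;2;18;28;31m[48;2;16;25;29m🬂[0m
[38;2;15;22;26m[48;2;14;19;25m🬎[38;2;15;22;26m[48;2;14;19;25m🬎[38;2;169;83;66m[48;2;15;22;26m🬷[38;2;163;77;60m[48;2;151;65;48m🬄[38;2;146;59;42m[48;2;141;54;37m🬄[38;2;139;52;35m[48;2;138;51;34m🬄[38;2;138;51;34m[48;2;137;51;34m🬄[38;2;137;51;34m[48;2;137;51;34m [38;2;15;22;26m[48;2;14;19;25m🬎[38;2;15;22;26m[48;2;14;19;25m🬎[0m
[38;2;13;16;22m[48;2;12;14;21m🬎[38;2;13;16;22m[48;2;12;14;21m🬎[38;2;12;15;21m[48;2;32;12;8m🬲[38;2;32;12;8m[48;2;32;12;8m [38;2;32;12;8m[48;2;32;12;8m [38;2;32;12;8m[48;2;32;12;8m [38;2;32;12;8m[48;2;32;12;8m [38;2;32;12;8m[48;2;12;14;21m🬝[38;2;13;16;22m[48;2;12;14;21m🬎[38;2;13;16;22m[48;2;12;14;21m🬎[0m
[38;2;12;12;19m[48;2;11;9;17m🬂[38;2;12;12;19m[48;2;11;9;17m🬂[38;2;12;12;19m[48;2;11;9;17m🬂[38;2;32;12;8m[48;2;11;10;17m🬁[38;2;32;12;8m[48;2;11;9;17m🬂[38;2;32;12;8m[48;2;11;9;17m🬂[38;2;32;12;8m[48;2;11;9;17m🬂[38;2;12;12;19m[48;2;11;9;17m🬂[38;2;12;12;19m[48;2;11;9;17m🬂[38;2;12;12;19m[48;2;11;9;17m🬂[0m
</frame>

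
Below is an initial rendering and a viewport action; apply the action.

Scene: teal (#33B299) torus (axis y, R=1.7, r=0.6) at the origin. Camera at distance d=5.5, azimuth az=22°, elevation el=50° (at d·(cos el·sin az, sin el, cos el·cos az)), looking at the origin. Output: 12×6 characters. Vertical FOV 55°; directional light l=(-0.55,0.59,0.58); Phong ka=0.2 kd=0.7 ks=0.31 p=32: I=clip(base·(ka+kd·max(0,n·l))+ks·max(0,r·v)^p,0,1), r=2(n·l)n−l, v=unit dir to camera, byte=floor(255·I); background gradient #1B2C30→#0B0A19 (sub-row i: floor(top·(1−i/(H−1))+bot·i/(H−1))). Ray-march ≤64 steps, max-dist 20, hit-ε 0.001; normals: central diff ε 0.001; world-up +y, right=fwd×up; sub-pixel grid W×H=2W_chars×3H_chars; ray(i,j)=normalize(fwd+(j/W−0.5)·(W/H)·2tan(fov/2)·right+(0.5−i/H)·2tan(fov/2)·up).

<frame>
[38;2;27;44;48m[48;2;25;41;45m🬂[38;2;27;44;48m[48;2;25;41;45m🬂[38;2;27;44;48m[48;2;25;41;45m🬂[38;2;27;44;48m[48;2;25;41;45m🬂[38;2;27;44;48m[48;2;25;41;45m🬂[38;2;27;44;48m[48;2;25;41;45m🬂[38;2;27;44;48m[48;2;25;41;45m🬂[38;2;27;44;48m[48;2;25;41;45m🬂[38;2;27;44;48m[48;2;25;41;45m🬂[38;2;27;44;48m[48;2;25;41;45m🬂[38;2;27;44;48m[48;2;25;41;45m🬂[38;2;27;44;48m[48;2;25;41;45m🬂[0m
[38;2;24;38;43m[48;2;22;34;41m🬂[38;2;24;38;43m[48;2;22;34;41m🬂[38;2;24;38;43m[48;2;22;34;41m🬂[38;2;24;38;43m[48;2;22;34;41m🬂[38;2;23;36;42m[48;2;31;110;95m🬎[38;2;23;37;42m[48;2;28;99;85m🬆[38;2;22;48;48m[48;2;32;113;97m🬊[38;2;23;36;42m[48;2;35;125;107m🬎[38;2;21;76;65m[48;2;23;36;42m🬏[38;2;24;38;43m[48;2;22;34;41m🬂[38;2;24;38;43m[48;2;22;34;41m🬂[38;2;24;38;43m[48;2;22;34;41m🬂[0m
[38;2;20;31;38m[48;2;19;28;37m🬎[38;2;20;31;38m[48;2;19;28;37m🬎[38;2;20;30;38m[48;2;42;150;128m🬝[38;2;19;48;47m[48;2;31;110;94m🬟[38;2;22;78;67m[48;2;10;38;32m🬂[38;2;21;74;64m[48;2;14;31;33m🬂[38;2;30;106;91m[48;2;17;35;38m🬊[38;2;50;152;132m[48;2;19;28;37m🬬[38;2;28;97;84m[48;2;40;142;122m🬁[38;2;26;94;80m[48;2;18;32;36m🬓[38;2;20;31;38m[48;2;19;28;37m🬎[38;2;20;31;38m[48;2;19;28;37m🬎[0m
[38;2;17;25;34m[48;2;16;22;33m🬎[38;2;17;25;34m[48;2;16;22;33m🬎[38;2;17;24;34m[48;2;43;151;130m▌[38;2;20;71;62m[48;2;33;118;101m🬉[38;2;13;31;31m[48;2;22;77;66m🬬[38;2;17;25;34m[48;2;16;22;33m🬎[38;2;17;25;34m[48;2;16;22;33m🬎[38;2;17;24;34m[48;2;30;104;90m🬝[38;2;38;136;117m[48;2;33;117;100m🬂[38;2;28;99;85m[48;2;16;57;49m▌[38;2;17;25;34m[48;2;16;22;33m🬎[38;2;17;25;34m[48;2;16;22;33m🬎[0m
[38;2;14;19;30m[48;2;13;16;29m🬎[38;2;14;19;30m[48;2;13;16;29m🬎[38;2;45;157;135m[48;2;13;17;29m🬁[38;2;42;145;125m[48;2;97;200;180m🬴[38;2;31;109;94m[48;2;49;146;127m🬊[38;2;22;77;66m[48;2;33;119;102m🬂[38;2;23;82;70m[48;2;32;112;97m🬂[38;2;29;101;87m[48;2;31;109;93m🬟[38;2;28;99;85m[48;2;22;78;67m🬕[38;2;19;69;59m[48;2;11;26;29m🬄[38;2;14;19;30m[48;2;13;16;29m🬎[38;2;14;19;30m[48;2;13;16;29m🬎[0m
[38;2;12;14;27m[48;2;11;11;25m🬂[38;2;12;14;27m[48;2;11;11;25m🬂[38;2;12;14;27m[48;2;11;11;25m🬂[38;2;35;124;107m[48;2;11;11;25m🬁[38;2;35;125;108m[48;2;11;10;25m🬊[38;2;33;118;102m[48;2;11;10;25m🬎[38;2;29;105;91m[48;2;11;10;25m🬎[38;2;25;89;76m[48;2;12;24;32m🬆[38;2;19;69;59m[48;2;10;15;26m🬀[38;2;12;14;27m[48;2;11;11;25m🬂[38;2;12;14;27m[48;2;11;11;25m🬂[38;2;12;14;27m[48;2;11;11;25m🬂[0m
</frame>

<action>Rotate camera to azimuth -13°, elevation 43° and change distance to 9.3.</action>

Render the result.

<frame>
[38;2;27;44;48m[48;2;25;41;45m🬂[38;2;27;44;48m[48;2;25;41;45m🬂[38;2;27;44;48m[48;2;25;41;45m🬂[38;2;27;44;48m[48;2;25;41;45m🬂[38;2;27;44;48m[48;2;25;41;45m🬂[38;2;27;44;48m[48;2;25;41;45m🬂[38;2;27;44;48m[48;2;25;41;45m🬂[38;2;27;44;48m[48;2;25;41;45m🬂[38;2;27;44;48m[48;2;25;41;45m🬂[38;2;27;44;48m[48;2;25;41;45m🬂[38;2;27;44;48m[48;2;25;41;45m🬂[38;2;27;44;48m[48;2;25;41;45m🬂[0m
[38;2;24;38;43m[48;2;22;34;41m🬂[38;2;24;38;43m[48;2;22;34;41m🬂[38;2;24;38;43m[48;2;22;34;41m🬂[38;2;24;38;43m[48;2;22;34;41m🬂[38;2;24;38;43m[48;2;22;34;41m🬂[38;2;24;38;43m[48;2;22;34;41m🬂[38;2;24;38;43m[48;2;22;34;41m🬂[38;2;24;38;43m[48;2;22;34;41m🬂[38;2;24;38;43m[48;2;22;34;41m🬂[38;2;24;38;43m[48;2;22;34;41m🬂[38;2;24;38;43m[48;2;22;34;41m🬂[38;2;24;38;43m[48;2;22;34;41m🬂[0m
[38;2;20;31;38m[48;2;19;28;37m🬎[38;2;20;31;38m[48;2;19;28;37m🬎[38;2;20;31;38m[48;2;19;28;37m🬎[38;2;20;31;38m[48;2;19;28;37m🬎[38;2;20;30;38m[48;2;27;95;82m🬕[38;2;19;49;48m[48;2;34;119;102m🬰[38;2;21;47;48m[48;2;42;144;123m🬒[38;2;18;36;39m[48;2;37;132;113m🬊[38;2;20;31;38m[48;2;19;28;37m🬎[38;2;20;31;38m[48;2;19;28;37m🬎[38;2;20;31;38m[48;2;19;28;37m🬎[38;2;20;31;38m[48;2;19;28;37m🬎[0m
[38;2;17;25;34m[48;2;16;22;33m🬎[38;2;17;25;34m[48;2;16;22;33m🬎[38;2;17;25;34m[48;2;16;22;33m🬎[38;2;17;25;34m[48;2;16;22;33m🬎[38;2;21;57;56m[48;2;41;144;124m🬑[38;2;19;41;45m[48;2;41;145;125m🬎[38;2;17;25;34m[48;2;37;131;112m🬎[38;2;18;26;35m[48;2;31;111;95m🬀[38;2;21;76;65m[48;2;16;23;33m🬄[38;2;17;25;34m[48;2;16;22;33m🬎[38;2;17;25;34m[48;2;16;22;33m🬎[38;2;17;25;34m[48;2;16;22;33m🬎[0m
[38;2;14;19;30m[48;2;13;16;29m🬎[38;2;14;19;30m[48;2;13;16;29m🬎[38;2;14;19;30m[48;2;13;16;29m🬎[38;2;14;19;30m[48;2;13;16;29m🬎[38;2;14;19;30m[48;2;13;16;29m🬎[38;2;42;150;129m[48;2;13;17;29m🬂[38;2;40;140;120m[48;2;13;17;29m🬂[38;2;31;110;95m[48;2;13;17;29m🬀[38;2;14;19;30m[48;2;13;16;29m🬎[38;2;14;19;30m[48;2;13;16;29m🬎[38;2;14;19;30m[48;2;13;16;29m🬎[38;2;14;19;30m[48;2;13;16;29m🬎[0m
[38;2;12;14;27m[48;2;11;11;25m🬂[38;2;12;14;27m[48;2;11;11;25m🬂[38;2;12;14;27m[48;2;11;11;25m🬂[38;2;12;14;27m[48;2;11;11;25m🬂[38;2;12;14;27m[48;2;11;11;25m🬂[38;2;12;14;27m[48;2;11;11;25m🬂[38;2;12;14;27m[48;2;11;11;25m🬂[38;2;12;14;27m[48;2;11;11;25m🬂[38;2;12;14;27m[48;2;11;11;25m🬂[38;2;12;14;27m[48;2;11;11;25m🬂[38;2;12;14;27m[48;2;11;11;25m🬂[38;2;12;14;27m[48;2;11;11;25m🬂[0m
</frame>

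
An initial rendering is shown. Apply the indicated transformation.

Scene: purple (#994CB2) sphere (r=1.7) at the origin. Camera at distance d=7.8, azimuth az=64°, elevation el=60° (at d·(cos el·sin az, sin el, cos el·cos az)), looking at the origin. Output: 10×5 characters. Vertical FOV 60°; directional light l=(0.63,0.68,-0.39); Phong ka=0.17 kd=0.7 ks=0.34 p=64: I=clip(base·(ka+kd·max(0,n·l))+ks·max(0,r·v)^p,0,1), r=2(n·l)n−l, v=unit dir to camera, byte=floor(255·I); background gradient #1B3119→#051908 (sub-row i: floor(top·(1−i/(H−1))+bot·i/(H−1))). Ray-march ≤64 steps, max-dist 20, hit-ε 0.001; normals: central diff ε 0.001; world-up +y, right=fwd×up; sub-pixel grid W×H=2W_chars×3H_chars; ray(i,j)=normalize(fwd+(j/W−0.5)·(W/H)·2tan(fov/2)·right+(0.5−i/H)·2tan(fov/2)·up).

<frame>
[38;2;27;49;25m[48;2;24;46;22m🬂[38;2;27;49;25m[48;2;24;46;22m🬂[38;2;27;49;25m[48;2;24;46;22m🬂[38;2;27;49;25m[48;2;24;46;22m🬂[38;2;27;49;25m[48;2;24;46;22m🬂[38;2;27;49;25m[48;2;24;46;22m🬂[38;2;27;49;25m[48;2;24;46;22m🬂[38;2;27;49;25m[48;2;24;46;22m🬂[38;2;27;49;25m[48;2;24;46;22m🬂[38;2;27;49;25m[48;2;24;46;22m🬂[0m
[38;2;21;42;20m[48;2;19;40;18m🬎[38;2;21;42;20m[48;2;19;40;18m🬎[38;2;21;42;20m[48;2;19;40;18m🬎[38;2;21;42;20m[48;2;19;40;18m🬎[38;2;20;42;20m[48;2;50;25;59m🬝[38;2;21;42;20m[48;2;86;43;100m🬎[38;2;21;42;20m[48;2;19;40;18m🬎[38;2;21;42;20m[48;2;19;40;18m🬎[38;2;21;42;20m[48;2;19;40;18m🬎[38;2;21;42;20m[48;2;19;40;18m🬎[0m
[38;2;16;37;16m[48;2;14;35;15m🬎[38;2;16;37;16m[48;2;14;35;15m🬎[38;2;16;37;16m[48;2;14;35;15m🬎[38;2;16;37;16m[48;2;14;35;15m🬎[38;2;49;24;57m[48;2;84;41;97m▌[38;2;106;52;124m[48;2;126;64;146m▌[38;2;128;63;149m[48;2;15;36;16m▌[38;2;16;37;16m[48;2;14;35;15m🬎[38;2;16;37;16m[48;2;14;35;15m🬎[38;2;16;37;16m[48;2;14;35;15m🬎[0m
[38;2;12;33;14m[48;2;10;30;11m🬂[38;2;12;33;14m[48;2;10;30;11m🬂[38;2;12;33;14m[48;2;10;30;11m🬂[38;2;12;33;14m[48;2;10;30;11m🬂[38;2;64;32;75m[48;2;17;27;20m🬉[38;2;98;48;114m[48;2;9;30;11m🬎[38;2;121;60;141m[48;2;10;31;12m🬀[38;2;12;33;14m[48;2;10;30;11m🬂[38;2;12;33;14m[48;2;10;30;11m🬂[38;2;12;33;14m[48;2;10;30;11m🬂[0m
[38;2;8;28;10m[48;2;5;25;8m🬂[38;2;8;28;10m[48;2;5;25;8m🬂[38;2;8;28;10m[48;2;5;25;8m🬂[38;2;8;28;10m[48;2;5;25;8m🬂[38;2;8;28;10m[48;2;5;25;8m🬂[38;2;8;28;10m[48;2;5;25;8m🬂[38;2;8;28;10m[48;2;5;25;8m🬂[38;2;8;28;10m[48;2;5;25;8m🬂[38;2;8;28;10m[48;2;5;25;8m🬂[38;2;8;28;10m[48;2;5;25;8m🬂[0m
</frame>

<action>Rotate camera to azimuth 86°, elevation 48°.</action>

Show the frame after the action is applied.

<frame>
[38;2;27;49;25m[48;2;24;46;22m🬂[38;2;27;49;25m[48;2;24;46;22m🬂[38;2;27;49;25m[48;2;24;46;22m🬂[38;2;27;49;25m[48;2;24;46;22m🬂[38;2;27;49;25m[48;2;24;46;22m🬂[38;2;27;49;25m[48;2;24;46;22m🬂[38;2;27;49;25m[48;2;24;46;22m🬂[38;2;27;49;25m[48;2;24;46;22m🬂[38;2;27;49;25m[48;2;24;46;22m🬂[38;2;27;49;25m[48;2;24;46;22m🬂[0m
[38;2;21;42;20m[48;2;19;40;18m🬎[38;2;21;42;20m[48;2;19;40;18m🬎[38;2;21;42;20m[48;2;19;40;18m🬎[38;2;21;42;20m[48;2;19;40;18m🬎[38;2;20;42;20m[48;2;65;32;76m🬝[38;2;21;42;20m[48;2;92;45;106m🬎[38;2;21;42;20m[48;2;19;40;18m🬎[38;2;21;42;20m[48;2;19;40;18m🬎[38;2;21;42;20m[48;2;19;40;18m🬎[38;2;21;42;20m[48;2;19;40;18m🬎[0m
[38;2;16;37;16m[48;2;14;35;15m🬎[38;2;16;37;16m[48;2;14;35;15m🬎[38;2;16;37;16m[48;2;14;35;15m🬎[38;2;16;37;16m[48;2;14;35;15m🬎[38;2;71;35;83m[48;2;102;50;118m▌[38;2;120;59;139m[48;2;132;66;153m🬕[38;2;126;62;146m[48;2;15;36;16m▌[38;2;16;37;16m[48;2;14;35;15m🬎[38;2;16;37;16m[48;2;14;35;15m🬎[38;2;16;37;16m[48;2;14;35;15m🬎[0m
[38;2;12;33;14m[48;2;10;30;11m🬂[38;2;12;33;14m[48;2;10;30;11m🬂[38;2;12;33;14m[48;2;10;30;11m🬂[38;2;12;33;14m[48;2;10;30;11m🬂[38;2;73;36;85m[48;2;9;30;11m🬊[38;2;103;51;121m[48;2;9;30;11m🬎[38;2;117;58;136m[48;2;10;31;12m🬀[38;2;12;33;14m[48;2;10;30;11m🬂[38;2;12;33;14m[48;2;10;30;11m🬂[38;2;12;33;14m[48;2;10;30;11m🬂[0m
[38;2;8;28;10m[48;2;5;25;8m🬂[38;2;8;28;10m[48;2;5;25;8m🬂[38;2;8;28;10m[48;2;5;25;8m🬂[38;2;8;28;10m[48;2;5;25;8m🬂[38;2;8;28;10m[48;2;5;25;8m🬂[38;2;8;28;10m[48;2;5;25;8m🬂[38;2;8;28;10m[48;2;5;25;8m🬂[38;2;8;28;10m[48;2;5;25;8m🬂[38;2;8;28;10m[48;2;5;25;8m🬂[38;2;8;28;10m[48;2;5;25;8m🬂[0m
</frame>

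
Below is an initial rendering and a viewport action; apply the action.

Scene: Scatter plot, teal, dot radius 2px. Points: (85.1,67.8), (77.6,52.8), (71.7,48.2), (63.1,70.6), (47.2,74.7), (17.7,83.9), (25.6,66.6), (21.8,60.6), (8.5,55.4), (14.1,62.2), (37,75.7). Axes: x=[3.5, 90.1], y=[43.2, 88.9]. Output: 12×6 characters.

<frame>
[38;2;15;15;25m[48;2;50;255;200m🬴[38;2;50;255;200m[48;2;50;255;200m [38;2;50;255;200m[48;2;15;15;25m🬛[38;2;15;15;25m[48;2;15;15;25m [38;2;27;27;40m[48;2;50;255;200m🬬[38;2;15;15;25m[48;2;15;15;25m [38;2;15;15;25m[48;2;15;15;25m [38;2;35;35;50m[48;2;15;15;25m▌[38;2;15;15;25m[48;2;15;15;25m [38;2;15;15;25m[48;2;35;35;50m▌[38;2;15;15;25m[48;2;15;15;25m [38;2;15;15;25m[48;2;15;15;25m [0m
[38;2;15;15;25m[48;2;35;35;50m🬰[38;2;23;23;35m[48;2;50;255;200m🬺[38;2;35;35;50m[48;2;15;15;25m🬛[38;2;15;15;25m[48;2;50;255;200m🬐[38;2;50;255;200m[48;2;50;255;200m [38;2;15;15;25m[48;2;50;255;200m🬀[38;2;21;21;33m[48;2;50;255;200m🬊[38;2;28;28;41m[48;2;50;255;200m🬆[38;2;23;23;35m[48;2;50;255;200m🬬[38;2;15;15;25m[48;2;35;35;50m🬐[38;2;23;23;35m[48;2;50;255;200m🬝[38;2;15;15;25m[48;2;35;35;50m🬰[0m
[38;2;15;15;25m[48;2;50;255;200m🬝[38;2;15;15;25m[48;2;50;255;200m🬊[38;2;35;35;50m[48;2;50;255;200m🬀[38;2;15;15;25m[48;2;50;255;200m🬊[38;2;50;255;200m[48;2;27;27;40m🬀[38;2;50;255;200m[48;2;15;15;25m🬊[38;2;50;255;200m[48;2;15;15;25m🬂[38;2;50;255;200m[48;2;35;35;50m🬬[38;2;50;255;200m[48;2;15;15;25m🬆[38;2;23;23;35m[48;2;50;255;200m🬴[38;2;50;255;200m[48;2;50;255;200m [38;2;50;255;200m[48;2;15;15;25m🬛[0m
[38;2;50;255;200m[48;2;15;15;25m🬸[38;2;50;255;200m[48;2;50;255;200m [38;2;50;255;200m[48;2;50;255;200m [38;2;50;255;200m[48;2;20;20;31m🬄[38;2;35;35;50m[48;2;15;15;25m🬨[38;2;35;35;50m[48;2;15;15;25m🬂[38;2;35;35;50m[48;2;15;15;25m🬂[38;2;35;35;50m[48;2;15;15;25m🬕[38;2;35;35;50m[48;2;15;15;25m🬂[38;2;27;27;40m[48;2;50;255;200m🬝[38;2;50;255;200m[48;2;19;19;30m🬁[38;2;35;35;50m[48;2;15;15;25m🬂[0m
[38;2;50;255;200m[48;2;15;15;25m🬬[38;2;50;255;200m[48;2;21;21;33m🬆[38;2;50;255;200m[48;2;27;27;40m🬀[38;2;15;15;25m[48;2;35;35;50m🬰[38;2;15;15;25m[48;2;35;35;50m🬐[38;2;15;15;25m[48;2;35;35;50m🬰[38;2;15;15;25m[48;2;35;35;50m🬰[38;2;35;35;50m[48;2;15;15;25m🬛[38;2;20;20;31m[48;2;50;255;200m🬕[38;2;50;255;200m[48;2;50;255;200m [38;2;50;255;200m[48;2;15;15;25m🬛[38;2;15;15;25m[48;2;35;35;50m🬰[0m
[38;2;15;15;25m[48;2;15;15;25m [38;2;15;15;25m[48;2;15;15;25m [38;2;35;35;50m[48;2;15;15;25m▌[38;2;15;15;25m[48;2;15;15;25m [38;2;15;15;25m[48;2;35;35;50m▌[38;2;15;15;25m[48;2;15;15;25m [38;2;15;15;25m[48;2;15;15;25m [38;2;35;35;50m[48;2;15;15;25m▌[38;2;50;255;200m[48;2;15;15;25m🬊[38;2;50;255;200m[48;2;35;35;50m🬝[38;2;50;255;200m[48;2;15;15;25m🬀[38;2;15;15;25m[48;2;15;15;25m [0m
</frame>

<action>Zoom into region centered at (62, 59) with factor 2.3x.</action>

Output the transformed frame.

<frame>
[38;2;15;15;25m[48;2;15;15;25m [38;2;15;15;25m[48;2;15;15;25m [38;2;35;35;50m[48;2;15;15;25m▌[38;2;15;15;25m[48;2;15;15;25m [38;2;15;15;25m[48;2;35;35;50m▌[38;2;15;15;25m[48;2;15;15;25m [38;2;15;15;25m[48;2;15;15;25m [38;2;35;35;50m[48;2;15;15;25m▌[38;2;15;15;25m[48;2;15;15;25m [38;2;15;15;25m[48;2;35;35;50m▌[38;2;15;15;25m[48;2;15;15;25m [38;2;15;15;25m[48;2;15;15;25m [0m
[38;2;15;15;25m[48;2;35;35;50m🬰[38;2;15;15;25m[48;2;35;35;50m🬰[38;2;35;35;50m[48;2;15;15;25m🬛[38;2;15;15;25m[48;2;35;35;50m🬰[38;2;15;15;25m[48;2;35;35;50m🬐[38;2;15;15;25m[48;2;35;35;50m🬰[38;2;15;15;25m[48;2;35;35;50m🬰[38;2;35;35;50m[48;2;15;15;25m🬛[38;2;15;15;25m[48;2;35;35;50m🬰[38;2;15;15;25m[48;2;35;35;50m🬐[38;2;15;15;25m[48;2;35;35;50m🬰[38;2;15;15;25m[48;2;35;35;50m🬰[0m
[38;2;15;15;25m[48;2;15;15;25m [38;2;15;15;25m[48;2;15;15;25m [38;2;35;35;50m[48;2;15;15;25m▌[38;2;15;15;25m[48;2;15;15;25m [38;2;15;15;25m[48;2;35;35;50m▌[38;2;15;15;25m[48;2;15;15;25m [38;2;15;15;25m[48;2;15;15;25m [38;2;35;35;50m[48;2;15;15;25m▌[38;2;15;15;25m[48;2;15;15;25m [38;2;15;15;25m[48;2;35;35;50m▌[38;2;15;15;25m[48;2;15;15;25m [38;2;15;15;25m[48;2;15;15;25m [0m
[38;2;35;35;50m[48;2;15;15;25m🬂[38;2;35;35;50m[48;2;15;15;25m🬂[38;2;35;35;50m[48;2;15;15;25m🬕[38;2;35;35;50m[48;2;15;15;25m🬂[38;2;35;35;50m[48;2;15;15;25m🬨[38;2;35;35;50m[48;2;15;15;25m🬂[38;2;35;35;50m[48;2;15;15;25m🬂[38;2;35;35;50m[48;2;15;15;25m🬕[38;2;35;35;50m[48;2;15;15;25m🬂[38;2;35;35;50m[48;2;15;15;25m🬨[38;2;23;23;35m[48;2;50;255;200m🬝[38;2;35;35;50m[48;2;15;15;25m🬂[0m
[38;2;15;15;25m[48;2;35;35;50m🬰[38;2;15;15;25m[48;2;35;35;50m🬰[38;2;35;35;50m[48;2;15;15;25m🬛[38;2;15;15;25m[48;2;35;35;50m🬰[38;2;15;15;25m[48;2;35;35;50m🬐[38;2;15;15;25m[48;2;35;35;50m🬰[38;2;15;15;25m[48;2;35;35;50m🬰[38;2;35;35;50m[48;2;15;15;25m🬛[38;2;15;15;25m[48;2;35;35;50m🬰[38;2;27;27;40m[48;2;50;255;200m🬴[38;2;50;255;200m[48;2;50;255;200m [38;2;50;255;200m[48;2;15;15;25m🬛[0m
[38;2;15;15;25m[48;2;15;15;25m [38;2;15;15;25m[48;2;15;15;25m [38;2;35;35;50m[48;2;15;15;25m▌[38;2;15;15;25m[48;2;15;15;25m [38;2;15;15;25m[48;2;35;35;50m▌[38;2;15;15;25m[48;2;15;15;25m [38;2;15;15;25m[48;2;15;15;25m [38;2;27;27;40m[48;2;50;255;200m🬝[38;2;15;15;25m[48;2;50;255;200m🬀[38;2;28;28;41m[48;2;50;255;200m🬊[38;2;15;15;25m[48;2;50;255;200m🬺[38;2;15;15;25m[48;2;15;15;25m [0m
</frame>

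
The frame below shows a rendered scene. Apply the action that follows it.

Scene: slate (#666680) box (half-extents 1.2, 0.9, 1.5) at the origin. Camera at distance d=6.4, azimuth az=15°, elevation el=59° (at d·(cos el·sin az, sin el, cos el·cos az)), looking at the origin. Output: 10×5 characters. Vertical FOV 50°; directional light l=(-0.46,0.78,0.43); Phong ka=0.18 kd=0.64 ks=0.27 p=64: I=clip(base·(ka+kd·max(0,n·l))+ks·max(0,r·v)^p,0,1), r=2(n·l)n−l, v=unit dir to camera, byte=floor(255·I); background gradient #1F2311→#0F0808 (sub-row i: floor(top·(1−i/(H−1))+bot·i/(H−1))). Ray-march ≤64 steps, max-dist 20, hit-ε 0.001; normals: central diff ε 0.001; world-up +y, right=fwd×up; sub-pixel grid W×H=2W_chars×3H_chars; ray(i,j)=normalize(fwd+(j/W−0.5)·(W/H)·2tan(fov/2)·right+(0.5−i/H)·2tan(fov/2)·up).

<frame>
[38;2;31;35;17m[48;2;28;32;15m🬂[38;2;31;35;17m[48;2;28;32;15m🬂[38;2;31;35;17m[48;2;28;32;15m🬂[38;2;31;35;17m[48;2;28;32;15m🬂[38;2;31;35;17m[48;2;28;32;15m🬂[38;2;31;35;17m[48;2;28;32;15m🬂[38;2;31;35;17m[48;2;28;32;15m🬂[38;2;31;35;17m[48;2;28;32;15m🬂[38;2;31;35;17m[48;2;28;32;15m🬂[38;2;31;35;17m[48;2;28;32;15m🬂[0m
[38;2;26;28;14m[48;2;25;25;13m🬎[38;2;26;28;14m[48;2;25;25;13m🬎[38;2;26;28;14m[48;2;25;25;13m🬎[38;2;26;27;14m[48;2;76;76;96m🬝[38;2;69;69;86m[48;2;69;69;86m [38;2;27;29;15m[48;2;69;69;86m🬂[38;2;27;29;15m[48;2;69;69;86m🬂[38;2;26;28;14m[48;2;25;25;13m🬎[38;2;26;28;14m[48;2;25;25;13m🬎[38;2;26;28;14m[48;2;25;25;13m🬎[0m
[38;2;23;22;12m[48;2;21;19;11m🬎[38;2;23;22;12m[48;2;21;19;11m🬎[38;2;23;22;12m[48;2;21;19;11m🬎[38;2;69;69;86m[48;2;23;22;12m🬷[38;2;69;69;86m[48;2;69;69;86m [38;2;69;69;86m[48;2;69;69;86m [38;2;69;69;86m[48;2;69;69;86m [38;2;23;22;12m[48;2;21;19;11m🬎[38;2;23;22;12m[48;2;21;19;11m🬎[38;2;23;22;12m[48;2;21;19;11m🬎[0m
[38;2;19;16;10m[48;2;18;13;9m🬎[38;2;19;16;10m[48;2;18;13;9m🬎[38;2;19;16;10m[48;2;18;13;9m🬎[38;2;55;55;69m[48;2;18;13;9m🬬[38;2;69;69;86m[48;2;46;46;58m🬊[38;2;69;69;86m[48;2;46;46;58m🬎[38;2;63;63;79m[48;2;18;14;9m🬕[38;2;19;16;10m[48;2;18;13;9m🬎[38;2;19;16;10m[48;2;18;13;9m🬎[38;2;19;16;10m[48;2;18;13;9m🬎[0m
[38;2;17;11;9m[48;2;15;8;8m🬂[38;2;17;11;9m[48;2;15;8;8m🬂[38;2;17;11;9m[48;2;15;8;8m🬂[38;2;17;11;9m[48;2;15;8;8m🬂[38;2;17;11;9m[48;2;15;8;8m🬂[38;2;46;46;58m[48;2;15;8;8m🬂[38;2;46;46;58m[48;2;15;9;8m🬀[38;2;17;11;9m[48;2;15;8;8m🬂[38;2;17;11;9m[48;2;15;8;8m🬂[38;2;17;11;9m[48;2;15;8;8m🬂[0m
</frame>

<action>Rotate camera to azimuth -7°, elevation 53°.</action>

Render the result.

<frame>
[38;2;31;35;17m[48;2;28;32;15m🬂[38;2;31;35;17m[48;2;28;32;15m🬂[38;2;31;35;17m[48;2;28;32;15m🬂[38;2;31;35;17m[48;2;28;32;15m🬂[38;2;31;35;17m[48;2;28;32;15m🬂[38;2;31;35;17m[48;2;28;32;15m🬂[38;2;31;35;17m[48;2;28;32;15m🬂[38;2;31;35;17m[48;2;28;32;15m🬂[38;2;31;35;17m[48;2;28;32;15m🬂[38;2;31;35;17m[48;2;28;32;15m🬂[0m
[38;2;26;28;14m[48;2;25;25;13m🬎[38;2;26;28;14m[48;2;25;25;13m🬎[38;2;26;28;14m[48;2;25;25;13m🬎[38;2;69;69;86m[48;2;26;27;14m🬦[38;2;27;29;15m[48;2;69;69;86m🬂[38;2;27;29;15m[48;2;69;69;86m🬂[38;2;69;69;86m[48;2;26;28;14m🬱[38;2;26;28;14m[48;2;25;25;13m🬎[38;2;26;28;14m[48;2;25;25;13m🬎[38;2;26;28;14m[48;2;25;25;13m🬎[0m
[38;2;23;22;12m[48;2;21;19;11m🬎[38;2;23;22;12m[48;2;21;19;11m🬎[38;2;23;22;12m[48;2;21;19;11m🬎[38;2;69;69;86m[48;2;22;21;12m▐[38;2;69;69;86m[48;2;69;69;86m [38;2;69;69;86m[48;2;69;69;86m [38;2;69;69;86m[48;2;69;69;86m [38;2;69;69;86m[48;2;23;21;12m🬏[38;2;23;22;12m[48;2;21;19;11m🬎[38;2;23;22;12m[48;2;21;19;11m🬎[0m
[38;2;19;16;10m[48;2;18;13;9m🬎[38;2;19;16;10m[48;2;18;13;9m🬎[38;2;19;16;10m[48;2;18;13;9m🬎[38;2;61;61;76m[48;2;19;15;10m▐[38;2;69;69;86m[48;2;46;46;58m🬂[38;2;69;69;86m[48;2;46;46;58m🬂[38;2;69;69;86m[48;2;46;46;58m🬂[38;2;57;57;72m[48;2;18;14;9m🬄[38;2;19;16;10m[48;2;18;13;9m🬎[38;2;19;16;10m[48;2;18;13;9m🬎[0m
[38;2;17;11;9m[48;2;15;8;8m🬂[38;2;17;11;9m[48;2;15;8;8m🬂[38;2;17;11;9m[48;2;15;8;8m🬂[38;2;17;11;9m[48;2;15;8;8m🬂[38;2;46;46;58m[48;2;15;8;8m🬂[38;2;46;46;58m[48;2;15;9;8m🬀[38;2;17;11;9m[48;2;15;8;8m🬂[38;2;17;11;9m[48;2;15;8;8m🬂[38;2;17;11;9m[48;2;15;8;8m🬂[38;2;17;11;9m[48;2;15;8;8m🬂[0m
</frame>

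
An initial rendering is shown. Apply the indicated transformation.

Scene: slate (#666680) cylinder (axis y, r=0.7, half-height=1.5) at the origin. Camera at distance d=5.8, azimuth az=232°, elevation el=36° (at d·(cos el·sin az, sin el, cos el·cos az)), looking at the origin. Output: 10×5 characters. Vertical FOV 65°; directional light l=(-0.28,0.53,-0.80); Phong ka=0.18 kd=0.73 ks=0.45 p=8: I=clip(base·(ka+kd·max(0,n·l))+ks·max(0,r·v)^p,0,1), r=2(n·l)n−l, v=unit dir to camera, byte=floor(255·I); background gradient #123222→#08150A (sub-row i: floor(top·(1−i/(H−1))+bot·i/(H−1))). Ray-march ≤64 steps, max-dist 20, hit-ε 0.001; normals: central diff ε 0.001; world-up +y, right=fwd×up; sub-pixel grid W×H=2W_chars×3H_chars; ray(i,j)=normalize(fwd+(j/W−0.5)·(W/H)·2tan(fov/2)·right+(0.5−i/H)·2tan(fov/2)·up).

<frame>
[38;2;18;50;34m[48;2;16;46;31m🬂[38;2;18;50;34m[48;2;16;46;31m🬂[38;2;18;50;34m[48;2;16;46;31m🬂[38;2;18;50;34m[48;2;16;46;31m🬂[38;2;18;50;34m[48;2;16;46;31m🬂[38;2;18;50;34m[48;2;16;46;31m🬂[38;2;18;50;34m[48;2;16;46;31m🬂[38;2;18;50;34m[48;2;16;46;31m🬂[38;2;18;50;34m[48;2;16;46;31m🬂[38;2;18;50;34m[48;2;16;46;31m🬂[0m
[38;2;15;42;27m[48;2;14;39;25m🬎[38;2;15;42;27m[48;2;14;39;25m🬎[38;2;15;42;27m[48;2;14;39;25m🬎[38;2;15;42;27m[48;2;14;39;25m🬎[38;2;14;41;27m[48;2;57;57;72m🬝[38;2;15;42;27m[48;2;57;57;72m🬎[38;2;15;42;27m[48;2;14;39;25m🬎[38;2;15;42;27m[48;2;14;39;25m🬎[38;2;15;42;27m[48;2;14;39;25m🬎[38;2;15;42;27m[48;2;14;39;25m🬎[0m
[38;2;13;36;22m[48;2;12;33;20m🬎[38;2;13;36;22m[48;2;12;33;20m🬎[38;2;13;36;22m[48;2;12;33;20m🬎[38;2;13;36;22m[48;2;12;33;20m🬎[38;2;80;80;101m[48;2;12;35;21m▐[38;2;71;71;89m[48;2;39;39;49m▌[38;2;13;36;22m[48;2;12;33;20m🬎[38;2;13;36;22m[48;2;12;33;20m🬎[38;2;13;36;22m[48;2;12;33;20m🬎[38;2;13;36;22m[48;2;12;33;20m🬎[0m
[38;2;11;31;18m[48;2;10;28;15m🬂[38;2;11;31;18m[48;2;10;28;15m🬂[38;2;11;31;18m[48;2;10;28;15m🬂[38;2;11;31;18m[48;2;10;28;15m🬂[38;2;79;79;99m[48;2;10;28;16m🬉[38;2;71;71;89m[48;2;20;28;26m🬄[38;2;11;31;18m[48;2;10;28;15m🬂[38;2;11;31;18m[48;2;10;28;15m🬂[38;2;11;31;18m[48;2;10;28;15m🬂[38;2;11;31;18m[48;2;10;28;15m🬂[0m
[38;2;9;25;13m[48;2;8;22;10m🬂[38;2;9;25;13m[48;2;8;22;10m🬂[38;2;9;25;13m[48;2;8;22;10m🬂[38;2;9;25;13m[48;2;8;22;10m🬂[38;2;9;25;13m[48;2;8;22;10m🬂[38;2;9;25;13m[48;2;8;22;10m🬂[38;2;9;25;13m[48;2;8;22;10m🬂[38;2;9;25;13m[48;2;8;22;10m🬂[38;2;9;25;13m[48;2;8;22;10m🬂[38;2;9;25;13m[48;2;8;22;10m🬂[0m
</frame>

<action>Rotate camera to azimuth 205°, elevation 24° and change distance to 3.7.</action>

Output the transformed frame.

<frame>
[38;2;18;50;34m[48;2;16;46;31m🬂[38;2;18;50;34m[48;2;16;46;31m🬂[38;2;18;50;34m[48;2;16;46;31m🬂[38;2;18;50;34m[48;2;16;46;31m🬂[38;2;18;50;34m[48;2;16;46;31m🬂[38;2;18;50;34m[48;2;16;46;31m🬂[38;2;18;50;34m[48;2;16;46;31m🬂[38;2;18;50;34m[48;2;16;46;31m🬂[38;2;18;50;34m[48;2;16;46;31m🬂[38;2;18;50;34m[48;2;16;46;31m🬂[0m
[38;2;15;42;27m[48;2;14;39;25m🬎[38;2;15;42;27m[48;2;14;39;25m🬎[38;2;15;42;27m[48;2;14;39;25m🬎[38;2;15;42;27m[48;2;14;39;25m🬎[38;2;82;82;102m[48;2;68;68;86m▐[38;2;98;98;119m[48;2;79;79;98m🬄[38;2;60;60;75m[48;2;14;41;26m▌[38;2;15;42;27m[48;2;14;39;25m🬎[38;2;15;42;27m[48;2;14;39;25m🬎[38;2;15;42;27m[48;2;14;39;25m🬎[0m
[38;2;13;36;22m[48;2;12;33;20m🬎[38;2;13;36;22m[48;2;12;33;20m🬎[38;2;13;36;22m[48;2;12;33;20m🬎[38;2;13;36;22m[48;2;12;33;20m🬎[38;2;79;79;99m[48;2;62;62;79m▐[38;2;82;82;103m[48;2;74;74;93m▌[38;2;53;53;67m[48;2;12;35;21m▌[38;2;13;36;22m[48;2;12;33;20m🬎[38;2;13;36;22m[48;2;12;33;20m🬎[38;2;13;36;22m[48;2;12;33;20m🬎[0m
[38;2;11;31;18m[48;2;10;28;15m🬂[38;2;11;31;18m[48;2;10;28;15m🬂[38;2;11;31;18m[48;2;10;28;15m🬂[38;2;11;31;18m[48;2;10;28;15m🬂[38;2;68;68;85m[48;2;10;27;15m🬬[38;2;81;81;101m[48;2;72;72;91m▌[38;2;42;42;53m[48;2;10;28;16m🬄[38;2;11;31;18m[48;2;10;28;15m🬂[38;2;11;31;18m[48;2;10;28;15m🬂[38;2;11;31;18m[48;2;10;28;15m🬂[0m
[38;2;9;25;13m[48;2;8;22;10m🬂[38;2;9;25;13m[48;2;8;22;10m🬂[38;2;9;25;13m[48;2;8;22;10m🬂[38;2;9;25;13m[48;2;8;22;10m🬂[38;2;77;77;97m[48;2;8;22;11m🬁[38;2;76;76;95m[48;2;8;22;10m🬂[38;2;9;25;13m[48;2;8;22;10m🬂[38;2;9;25;13m[48;2;8;22;10m🬂[38;2;9;25;13m[48;2;8;22;10m🬂[38;2;9;25;13m[48;2;8;22;10m🬂[0m
</frame>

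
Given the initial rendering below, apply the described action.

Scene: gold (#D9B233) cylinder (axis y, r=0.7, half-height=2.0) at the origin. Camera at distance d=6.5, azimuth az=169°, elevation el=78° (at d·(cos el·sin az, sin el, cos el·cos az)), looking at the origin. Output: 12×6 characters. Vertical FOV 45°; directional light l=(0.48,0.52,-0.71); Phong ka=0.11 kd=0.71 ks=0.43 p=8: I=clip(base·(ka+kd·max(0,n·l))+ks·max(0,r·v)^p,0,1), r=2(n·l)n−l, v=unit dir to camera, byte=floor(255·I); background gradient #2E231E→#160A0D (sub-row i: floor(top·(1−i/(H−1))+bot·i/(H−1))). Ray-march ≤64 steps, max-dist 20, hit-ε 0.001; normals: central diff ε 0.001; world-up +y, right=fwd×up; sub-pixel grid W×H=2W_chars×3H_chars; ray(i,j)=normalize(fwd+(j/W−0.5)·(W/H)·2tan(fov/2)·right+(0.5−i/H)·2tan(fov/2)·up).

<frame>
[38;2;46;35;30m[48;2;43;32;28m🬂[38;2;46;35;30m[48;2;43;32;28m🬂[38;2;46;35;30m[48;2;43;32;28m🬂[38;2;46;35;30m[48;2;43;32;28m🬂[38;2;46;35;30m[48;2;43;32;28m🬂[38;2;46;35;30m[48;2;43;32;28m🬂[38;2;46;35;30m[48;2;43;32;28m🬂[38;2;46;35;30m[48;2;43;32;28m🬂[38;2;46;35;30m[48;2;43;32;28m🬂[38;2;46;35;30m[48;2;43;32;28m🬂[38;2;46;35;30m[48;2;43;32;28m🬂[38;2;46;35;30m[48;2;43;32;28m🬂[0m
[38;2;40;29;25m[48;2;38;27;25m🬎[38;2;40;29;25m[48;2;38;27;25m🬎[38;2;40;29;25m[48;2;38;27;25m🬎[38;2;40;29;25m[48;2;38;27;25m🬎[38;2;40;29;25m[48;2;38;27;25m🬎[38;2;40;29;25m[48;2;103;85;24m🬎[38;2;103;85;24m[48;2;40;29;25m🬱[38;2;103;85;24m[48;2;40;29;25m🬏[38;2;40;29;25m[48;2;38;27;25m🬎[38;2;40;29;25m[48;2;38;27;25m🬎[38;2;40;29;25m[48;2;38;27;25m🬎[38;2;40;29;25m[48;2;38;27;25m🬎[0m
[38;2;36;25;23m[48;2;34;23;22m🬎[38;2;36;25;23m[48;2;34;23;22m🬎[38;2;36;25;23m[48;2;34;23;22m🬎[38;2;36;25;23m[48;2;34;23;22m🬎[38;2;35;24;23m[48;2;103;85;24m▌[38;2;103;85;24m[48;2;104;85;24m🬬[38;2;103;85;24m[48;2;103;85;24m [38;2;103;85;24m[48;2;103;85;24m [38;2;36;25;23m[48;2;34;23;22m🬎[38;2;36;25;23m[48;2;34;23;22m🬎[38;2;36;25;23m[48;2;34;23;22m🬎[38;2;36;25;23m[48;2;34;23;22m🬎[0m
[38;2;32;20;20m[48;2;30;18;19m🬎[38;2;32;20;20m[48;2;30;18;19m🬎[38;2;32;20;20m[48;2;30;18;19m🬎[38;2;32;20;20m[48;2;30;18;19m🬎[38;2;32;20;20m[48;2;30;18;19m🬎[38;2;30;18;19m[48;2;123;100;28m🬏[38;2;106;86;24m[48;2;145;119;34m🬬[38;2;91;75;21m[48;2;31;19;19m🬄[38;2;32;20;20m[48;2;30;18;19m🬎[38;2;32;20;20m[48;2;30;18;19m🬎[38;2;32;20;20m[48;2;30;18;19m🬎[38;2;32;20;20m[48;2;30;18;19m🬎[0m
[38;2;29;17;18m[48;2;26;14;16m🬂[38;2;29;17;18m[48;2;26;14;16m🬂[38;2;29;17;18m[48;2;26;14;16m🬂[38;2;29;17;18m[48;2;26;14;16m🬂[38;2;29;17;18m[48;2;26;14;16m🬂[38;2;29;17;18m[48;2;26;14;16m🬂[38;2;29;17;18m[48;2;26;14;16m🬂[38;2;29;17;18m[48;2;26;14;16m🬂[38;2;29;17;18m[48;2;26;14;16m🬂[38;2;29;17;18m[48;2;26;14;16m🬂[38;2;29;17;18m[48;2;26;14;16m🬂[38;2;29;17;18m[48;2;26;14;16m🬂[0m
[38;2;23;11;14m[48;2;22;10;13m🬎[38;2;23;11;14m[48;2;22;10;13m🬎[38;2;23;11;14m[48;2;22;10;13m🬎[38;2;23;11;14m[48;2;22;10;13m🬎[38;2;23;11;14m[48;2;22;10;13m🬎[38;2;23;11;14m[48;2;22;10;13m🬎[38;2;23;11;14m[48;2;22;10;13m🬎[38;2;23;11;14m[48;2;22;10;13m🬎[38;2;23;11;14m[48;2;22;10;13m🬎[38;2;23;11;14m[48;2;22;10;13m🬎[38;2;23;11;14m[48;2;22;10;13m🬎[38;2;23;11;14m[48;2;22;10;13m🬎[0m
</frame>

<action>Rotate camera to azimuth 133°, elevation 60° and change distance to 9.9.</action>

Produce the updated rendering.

<frame>
[38;2;46;35;30m[48;2;43;32;28m🬂[38;2;46;35;30m[48;2;43;32;28m🬂[38;2;46;35;30m[48;2;43;32;28m🬂[38;2;46;35;30m[48;2;43;32;28m🬂[38;2;46;35;30m[48;2;43;32;28m🬂[38;2;46;35;30m[48;2;43;32;28m🬂[38;2;46;35;30m[48;2;43;32;28m🬂[38;2;46;35;30m[48;2;43;32;28m🬂[38;2;46;35;30m[48;2;43;32;28m🬂[38;2;46;35;30m[48;2;43;32;28m🬂[38;2;46;35;30m[48;2;43;32;28m🬂[38;2;46;35;30m[48;2;43;32;28m🬂[0m
[38;2;40;29;25m[48;2;38;27;25m🬎[38;2;40;29;25m[48;2;38;27;25m🬎[38;2;40;29;25m[48;2;38;27;25m🬎[38;2;40;29;25m[48;2;38;27;25m🬎[38;2;40;29;25m[48;2;38;27;25m🬎[38;2;40;29;25m[48;2;38;27;25m🬎[38;2;103;85;24m[48;2;40;29;25m🬏[38;2;40;29;25m[48;2;38;27;25m🬎[38;2;40;29;25m[48;2;38;27;25m🬎[38;2;40;29;25m[48;2;38;27;25m🬎[38;2;40;29;25m[48;2;38;27;25m🬎[38;2;40;29;25m[48;2;38;27;25m🬎[0m
[38;2;36;25;23m[48;2;34;23;22m🬎[38;2;36;25;23m[48;2;34;23;22m🬎[38;2;36;25;23m[48;2;34;23;22m🬎[38;2;36;25;23m[48;2;34;23;22m🬎[38;2;36;25;23m[48;2;34;23;22m🬎[38;2;35;24;23m[48;2;107;88;25m▌[38;2;103;85;24m[48;2;150;123;34m🬎[38;2;36;25;23m[48;2;34;23;22m🬎[38;2;36;25;23m[48;2;34;23;22m🬎[38;2;36;25;23m[48;2;34;23;22m🬎[38;2;36;25;23m[48;2;34;23;22m🬎[38;2;36;25;23m[48;2;34;23;22m🬎[0m
[38;2;32;20;20m[48;2;30;18;19m🬎[38;2;32;20;20m[48;2;30;18;19m🬎[38;2;32;20;20m[48;2;30;18;19m🬎[38;2;32;20;20m[48;2;30;18;19m🬎[38;2;32;20;20m[48;2;30;18;19m🬎[38;2;104;85;24m[48;2;31;19;20m▐[38;2;150;123;34m[48;2;139;114;32m🬕[38;2;32;20;20m[48;2;30;18;19m🬎[38;2;32;20;20m[48;2;30;18;19m🬎[38;2;32;20;20m[48;2;30;18;19m🬎[38;2;32;20;20m[48;2;30;18;19m🬎[38;2;32;20;20m[48;2;30;18;19m🬎[0m
[38;2;29;17;18m[48;2;26;14;16m🬂[38;2;29;17;18m[48;2;26;14;16m🬂[38;2;29;17;18m[48;2;26;14;16m🬂[38;2;29;17;18m[48;2;26;14;16m🬂[38;2;29;17;18m[48;2;26;14;16m🬂[38;2;29;17;18m[48;2;26;14;16m🬂[38;2;152;125;35m[48;2;27;15;16m🬀[38;2;29;17;18m[48;2;26;14;16m🬂[38;2;29;17;18m[48;2;26;14;16m🬂[38;2;29;17;18m[48;2;26;14;16m🬂[38;2;29;17;18m[48;2;26;14;16m🬂[38;2;29;17;18m[48;2;26;14;16m🬂[0m
[38;2;23;11;14m[48;2;22;10;13m🬎[38;2;23;11;14m[48;2;22;10;13m🬎[38;2;23;11;14m[48;2;22;10;13m🬎[38;2;23;11;14m[48;2;22;10;13m🬎[38;2;23;11;14m[48;2;22;10;13m🬎[38;2;23;11;14m[48;2;22;10;13m🬎[38;2;23;11;14m[48;2;22;10;13m🬎[38;2;23;11;14m[48;2;22;10;13m🬎[38;2;23;11;14m[48;2;22;10;13m🬎[38;2;23;11;14m[48;2;22;10;13m🬎[38;2;23;11;14m[48;2;22;10;13m🬎[38;2;23;11;14m[48;2;22;10;13m🬎[0m
</frame>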